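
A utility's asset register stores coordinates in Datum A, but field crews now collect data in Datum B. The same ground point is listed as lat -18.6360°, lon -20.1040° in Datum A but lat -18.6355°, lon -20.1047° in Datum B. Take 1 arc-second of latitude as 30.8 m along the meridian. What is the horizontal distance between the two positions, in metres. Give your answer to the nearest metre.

92 m

Δφ = -18.6355° − -18.6360° = +0.0005°; Δλ = -20.1047° − -20.1040° = -0.0007°.
1° of latitude = 3600 × 30.80 = 110880 m.
ΔN = Δφ × 110880 = 55.4 m; ΔE = Δλ × 110880 × cos(-18.6360°) = -0.0007 × 110880 × 0.947568 = -73.5 m.
Distance = √(ΔE² + ΔN²) = √((-73.5)² + 55.4²) = 92.1 m.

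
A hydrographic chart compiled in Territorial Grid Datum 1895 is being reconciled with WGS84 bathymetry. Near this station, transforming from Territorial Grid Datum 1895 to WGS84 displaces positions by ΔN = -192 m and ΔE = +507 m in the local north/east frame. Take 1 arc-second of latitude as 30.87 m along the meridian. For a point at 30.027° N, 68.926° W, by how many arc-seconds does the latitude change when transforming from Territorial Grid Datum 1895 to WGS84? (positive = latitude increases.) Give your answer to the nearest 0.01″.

Δφ = -6.22″

1″ of latitude = 30.87 m, so Δφ = -192.0 / 30.87 = -6.220″.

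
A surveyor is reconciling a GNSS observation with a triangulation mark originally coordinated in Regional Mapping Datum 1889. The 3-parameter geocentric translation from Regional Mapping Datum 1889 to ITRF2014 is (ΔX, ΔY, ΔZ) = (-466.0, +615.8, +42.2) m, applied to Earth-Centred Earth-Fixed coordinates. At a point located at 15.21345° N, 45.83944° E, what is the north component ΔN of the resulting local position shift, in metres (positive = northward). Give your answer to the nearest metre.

The local north axis is (−sin φ cos λ, −sin φ sin λ, cos φ), giving ΔN = 85.193 − 115.927 + 40.721 = 9.99 m.

ΔN = 10 m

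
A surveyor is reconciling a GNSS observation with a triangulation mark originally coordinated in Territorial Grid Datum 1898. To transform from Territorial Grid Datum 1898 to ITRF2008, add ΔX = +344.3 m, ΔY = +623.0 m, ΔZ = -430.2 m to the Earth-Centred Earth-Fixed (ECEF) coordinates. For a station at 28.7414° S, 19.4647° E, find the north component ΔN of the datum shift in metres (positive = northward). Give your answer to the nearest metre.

ΔN = -121 m

The local north axis is (−sin φ cos λ, −sin φ sin λ, cos φ), giving ΔN = 156.097 + 99.826 − 377.199 = -121.28 m.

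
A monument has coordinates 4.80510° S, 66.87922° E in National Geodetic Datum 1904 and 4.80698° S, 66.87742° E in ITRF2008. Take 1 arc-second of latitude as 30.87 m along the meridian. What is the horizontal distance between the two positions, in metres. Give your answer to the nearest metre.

Δφ = -4.80698° − -4.80510° = -0.00188°; Δλ = 66.87742° − 66.87922° = -0.00180°.
1° of latitude = 3600 × 30.87 = 111132 m.
ΔN = Δφ × 111132 = -208.9 m; ΔE = Δλ × 111132 × cos(-4.80510°) = -0.00180 × 111132 × 0.996485 = -199.3 m.
Distance = √(ΔE² + ΔN²) = √((-199.3)² + (-208.9)²) = 288.8 m.

289 m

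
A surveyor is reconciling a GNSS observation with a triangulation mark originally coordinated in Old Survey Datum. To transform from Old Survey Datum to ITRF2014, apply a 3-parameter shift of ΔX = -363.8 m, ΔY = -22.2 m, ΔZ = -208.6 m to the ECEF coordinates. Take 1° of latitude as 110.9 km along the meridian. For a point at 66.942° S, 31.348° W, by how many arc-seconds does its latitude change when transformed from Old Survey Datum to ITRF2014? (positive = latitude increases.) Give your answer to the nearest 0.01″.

sin φ = -0.920109, cos φ = 0.391663, sin λ = -0.520235, cos λ = 0.854023.
North component: ΔN = −sin φ cos λ·ΔX − sin φ sin λ·ΔY + cos φ·ΔZ = −(-0.920109)(0.854023)(-363.8) − (-0.920109)(-0.520235)(-22.2) + (0.391663)(-208.6) = -356.95 m.
1° of latitude spans 110900 m, so Δφ = -356.95 / 110900 × 3600 = -11.587″.

Δφ = -11.59″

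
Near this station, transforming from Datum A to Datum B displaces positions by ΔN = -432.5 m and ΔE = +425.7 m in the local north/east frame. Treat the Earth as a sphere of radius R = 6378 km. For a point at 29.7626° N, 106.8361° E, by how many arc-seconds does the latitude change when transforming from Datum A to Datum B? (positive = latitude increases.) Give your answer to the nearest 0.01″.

Δφ = -13.99″

On a sphere of radius R, 1 rad of latitude = R, so Δφ = ΔN / R = -432.5 / 6378000 = -6.7811e-05 rad = -13.987″.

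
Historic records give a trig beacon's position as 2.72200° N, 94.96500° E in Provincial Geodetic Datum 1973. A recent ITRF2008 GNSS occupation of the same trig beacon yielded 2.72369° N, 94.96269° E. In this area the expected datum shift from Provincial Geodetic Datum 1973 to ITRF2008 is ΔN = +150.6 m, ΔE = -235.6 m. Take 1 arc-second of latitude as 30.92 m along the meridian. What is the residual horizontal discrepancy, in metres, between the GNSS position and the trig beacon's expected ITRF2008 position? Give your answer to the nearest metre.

Observed coordinate differences: Δφ = +0.00169°, Δλ = -0.00231°.
Converting to metres (1° lat = 111312 m, cos φ = 0.998872): observed ΔN = 188.1 m, observed ΔE = -256.8 m.
Subtracting the expected shift leaves a residual of 188.1 − (150.6) = 37.5 m north and -256.8 − (-235.6) = -21.2 m east.
Residual distance = √(37.5² + (-21.2)²) = 43.1 m.

43 m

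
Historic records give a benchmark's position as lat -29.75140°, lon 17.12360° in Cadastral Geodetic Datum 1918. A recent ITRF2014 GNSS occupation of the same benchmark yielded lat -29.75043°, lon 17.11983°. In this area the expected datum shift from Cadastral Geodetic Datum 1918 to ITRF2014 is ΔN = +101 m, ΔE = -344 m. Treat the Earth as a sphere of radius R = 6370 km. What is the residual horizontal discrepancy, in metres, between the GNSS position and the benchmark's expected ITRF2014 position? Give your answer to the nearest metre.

21 m

Observed coordinate differences: Δφ = +0.00097°, Δλ = -0.00377°.
Converting to metres (1° lat = 111177 m, cos φ = 0.868187): observed ΔN = 107.8 m, observed ΔE = -363.9 m.
Subtracting the expected shift leaves a residual of 107.8 − (101) = 6.8 m north and -363.9 − (-344) = -19.9 m east.
Residual distance = √(6.8² + (-19.9)²) = 21.0 m.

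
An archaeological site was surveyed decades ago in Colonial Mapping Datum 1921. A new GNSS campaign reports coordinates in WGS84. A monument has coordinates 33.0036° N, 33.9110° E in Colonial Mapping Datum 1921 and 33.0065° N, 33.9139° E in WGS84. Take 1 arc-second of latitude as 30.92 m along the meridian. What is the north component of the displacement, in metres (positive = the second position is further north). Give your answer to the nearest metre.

Δφ = 33.0065° − 33.0036° = +0.0029°; Δλ = 33.9139° − 33.9110° = +0.0029°.
1° of latitude = 3600 × 30.92 = 111312 m.
ΔN = Δφ × 111312 = 322.8 m; ΔE = Δλ × 111312 × cos(33.0036°) = +0.0029 × 111312 × 0.838636 = 270.7 m.

ΔN = 323 m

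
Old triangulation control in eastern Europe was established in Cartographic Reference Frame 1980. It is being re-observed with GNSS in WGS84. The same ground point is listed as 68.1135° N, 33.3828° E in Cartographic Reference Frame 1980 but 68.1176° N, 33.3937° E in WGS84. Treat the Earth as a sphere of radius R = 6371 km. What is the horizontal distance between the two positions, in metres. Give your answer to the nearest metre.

Δφ = 68.1176° − 68.1135° = +0.0041°; Δλ = 33.3937° − 33.3828° = +0.0109°.
1° along a meridian = πR/180 = 111195 m.
ΔN = Δφ × 111195 = 455.9 m; ΔE = Δλ × 111195 × cos(68.1135°) = +0.0109 × 111195 × 0.372769 = 451.8 m.
Distance = √(ΔE² + ΔN²) = √(451.8² + 455.9²) = 641.9 m.

642 m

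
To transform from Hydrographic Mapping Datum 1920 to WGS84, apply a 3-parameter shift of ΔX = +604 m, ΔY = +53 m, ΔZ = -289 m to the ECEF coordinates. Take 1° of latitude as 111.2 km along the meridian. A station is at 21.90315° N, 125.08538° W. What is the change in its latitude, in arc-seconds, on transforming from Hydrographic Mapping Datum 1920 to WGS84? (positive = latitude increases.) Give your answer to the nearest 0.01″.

sin φ = 0.373039, cos φ = 0.927816, sin λ = -0.818296, cos λ = -0.574796.
North component: ΔN = −sin φ cos λ·ΔX − sin φ sin λ·ΔY + cos φ·ΔZ = −(0.373039)(-0.574796)(604) − (0.373039)(-0.818296)(53) + (0.927816)(-289) = -122.45 m.
1° of latitude spans 111200 m, so Δφ = -122.45 / 111200 × 3600 = -3.964″.

Δφ = -3.96″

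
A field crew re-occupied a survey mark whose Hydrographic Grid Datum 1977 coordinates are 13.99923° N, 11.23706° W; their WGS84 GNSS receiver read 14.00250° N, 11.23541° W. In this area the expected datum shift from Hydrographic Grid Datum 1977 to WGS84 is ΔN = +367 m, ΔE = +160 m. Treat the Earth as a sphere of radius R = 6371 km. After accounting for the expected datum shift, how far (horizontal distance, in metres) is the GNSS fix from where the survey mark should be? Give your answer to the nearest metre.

Observed coordinate differences: Δφ = +0.00327°, Δλ = +0.00165°.
Converting to metres (1° lat = 111195 m, cos φ = 0.970299): observed ΔN = 363.6 m, observed ΔE = 178.0 m.
Subtracting the expected shift leaves a residual of 363.6 − (367) = -3.4 m north and 178.0 − (160) = 18.0 m east.
Residual distance = √((-3.4)² + 18.0²) = 18.3 m.

18 m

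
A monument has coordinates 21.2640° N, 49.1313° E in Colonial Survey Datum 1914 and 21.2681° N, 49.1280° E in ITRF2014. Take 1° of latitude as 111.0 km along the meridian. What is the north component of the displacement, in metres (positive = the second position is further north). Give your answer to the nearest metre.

ΔN = 455 m

Δφ = 21.2681° − 21.2640° = +0.0041°; Δλ = 49.1280° − 49.1313° = -0.0033°.
ΔN = Δφ × 111000 = 455.1 m; ΔE = Δλ × 111000 × cos(21.2640°) = -0.0033 × 111000 × 0.931919 = -341.4 m.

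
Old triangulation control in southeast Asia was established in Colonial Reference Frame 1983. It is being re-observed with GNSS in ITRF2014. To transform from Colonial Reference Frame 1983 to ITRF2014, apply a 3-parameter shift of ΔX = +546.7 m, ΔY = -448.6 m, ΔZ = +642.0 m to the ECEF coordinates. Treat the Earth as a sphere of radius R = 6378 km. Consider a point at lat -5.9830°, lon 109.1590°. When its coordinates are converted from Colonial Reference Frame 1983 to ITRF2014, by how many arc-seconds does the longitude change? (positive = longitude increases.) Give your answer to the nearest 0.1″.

Δλ = -12.0″

sin φ = -0.104233, cos φ = 0.994553, sin λ = 0.944611, cos λ = -0.328191.
East component: ΔE = −sin λ·ΔX + cos λ·ΔY = −(0.944611)(546.7) + (-0.328191)(-448.6) = -369.19 m.
1° of latitude spans πR/180 = 111317 m; at latitude φ, 1° of longitude spans that × cos φ = 110710.7 m, so Δλ = -369.19 / 110710.7 × 3600 = -12.005″.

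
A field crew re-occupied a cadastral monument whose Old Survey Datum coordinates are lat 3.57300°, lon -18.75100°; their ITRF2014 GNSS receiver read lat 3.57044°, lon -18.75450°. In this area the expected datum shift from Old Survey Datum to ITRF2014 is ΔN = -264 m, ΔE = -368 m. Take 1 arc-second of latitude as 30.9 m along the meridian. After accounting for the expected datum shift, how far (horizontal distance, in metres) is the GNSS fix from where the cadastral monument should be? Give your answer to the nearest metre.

Observed coordinate differences: Δφ = -0.00256°, Δλ = -0.00350°.
Converting to metres (1° lat = 111240 m, cos φ = 0.998056): observed ΔN = -284.8 m, observed ΔE = -388.6 m.
Subtracting the expected shift leaves a residual of -284.8 − (-264) = -20.8 m north and -388.6 − (-368) = -20.6 m east.
Residual distance = √((-20.8)² + (-20.6)²) = 29.2 m.

29 m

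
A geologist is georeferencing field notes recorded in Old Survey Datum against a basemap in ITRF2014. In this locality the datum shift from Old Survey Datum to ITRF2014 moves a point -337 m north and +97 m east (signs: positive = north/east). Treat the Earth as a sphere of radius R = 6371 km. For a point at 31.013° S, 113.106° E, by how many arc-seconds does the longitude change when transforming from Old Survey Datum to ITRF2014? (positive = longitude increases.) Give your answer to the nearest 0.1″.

At latitude -31.013°, cos φ = 0.857050.
One radian of longitude at latitude φ spans R cos φ, so Δλ = ΔE / (R cos φ) = 97.0 / (6371000 × 0.857050) = 1.7765e-05 rad = 3.664″.

Δλ = 3.7″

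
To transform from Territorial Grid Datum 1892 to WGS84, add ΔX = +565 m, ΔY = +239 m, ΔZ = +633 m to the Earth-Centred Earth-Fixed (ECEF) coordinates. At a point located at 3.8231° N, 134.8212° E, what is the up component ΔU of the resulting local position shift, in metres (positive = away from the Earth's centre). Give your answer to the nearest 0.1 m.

ΔU = -186.0 m

The local up (radial) axis is (cos φ cos λ, cos φ sin λ, sin φ), giving ΔU = -397.380 + 169.148 + 42.206 = -186.03 m.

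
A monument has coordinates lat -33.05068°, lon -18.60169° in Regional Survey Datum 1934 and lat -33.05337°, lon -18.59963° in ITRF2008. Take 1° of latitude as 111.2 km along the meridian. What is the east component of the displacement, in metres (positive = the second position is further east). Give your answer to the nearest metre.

ΔE = 192 m

Δφ = -33.05337° − -33.05068° = -0.00269°; Δλ = -18.59963° − -18.60169° = +0.00206°.
ΔN = Δφ × 111200 = -299.1 m; ΔE = Δλ × 111200 × cos(-33.05068°) = +0.00206 × 111200 × 0.838188 = 192.0 m.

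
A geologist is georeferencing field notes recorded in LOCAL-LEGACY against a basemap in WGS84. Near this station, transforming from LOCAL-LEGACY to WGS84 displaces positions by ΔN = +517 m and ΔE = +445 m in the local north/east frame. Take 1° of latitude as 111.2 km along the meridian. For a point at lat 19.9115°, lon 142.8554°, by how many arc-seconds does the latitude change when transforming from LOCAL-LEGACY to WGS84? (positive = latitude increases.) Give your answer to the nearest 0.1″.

Δφ = 16.7″

1° of latitude = 111.2 km, so Δφ = 517.0 / 111200 = 0.0046493° = 16.737″.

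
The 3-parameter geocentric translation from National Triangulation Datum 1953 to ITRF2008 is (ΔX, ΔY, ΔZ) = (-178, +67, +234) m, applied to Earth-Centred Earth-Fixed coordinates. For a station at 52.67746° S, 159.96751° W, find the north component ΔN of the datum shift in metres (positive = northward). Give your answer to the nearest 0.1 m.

ΔN = 256.6 m

At φ = -52.67746°, λ = -159.96751°: sin φ = -0.795235, cos φ = 0.606301, sin λ = -0.342553, cos λ = -0.939499.
ΔN = −sin φ cos λ·ΔX − sin φ sin λ·ΔY + cos φ·ΔZ = −(-0.795235)(-0.939499)(-178) − (-0.795235)(-0.342553)(67) + (0.606301)(234) = 256.61 m.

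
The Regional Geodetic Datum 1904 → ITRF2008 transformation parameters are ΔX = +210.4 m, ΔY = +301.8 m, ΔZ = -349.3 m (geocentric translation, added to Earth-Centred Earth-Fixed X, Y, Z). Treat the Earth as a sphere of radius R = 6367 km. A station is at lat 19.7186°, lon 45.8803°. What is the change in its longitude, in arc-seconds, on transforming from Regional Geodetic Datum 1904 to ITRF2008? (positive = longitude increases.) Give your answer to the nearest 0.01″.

sin φ = 0.337401, cos φ = 0.941361, sin λ = 0.717887, cos λ = 0.696160.
East component: ΔE = −sin λ·ΔX + cos λ·ΔY = −(0.717887)(210.4) + (0.696160)(301.8) = 59.06 m.
1° of latitude spans πR/180 = 111125 m; at latitude φ, 1° of longitude spans that × cos φ = 104608.9 m, so Δλ = 59.06 / 104608.9 × 3600 = 2.032″.

Δλ = 2.03″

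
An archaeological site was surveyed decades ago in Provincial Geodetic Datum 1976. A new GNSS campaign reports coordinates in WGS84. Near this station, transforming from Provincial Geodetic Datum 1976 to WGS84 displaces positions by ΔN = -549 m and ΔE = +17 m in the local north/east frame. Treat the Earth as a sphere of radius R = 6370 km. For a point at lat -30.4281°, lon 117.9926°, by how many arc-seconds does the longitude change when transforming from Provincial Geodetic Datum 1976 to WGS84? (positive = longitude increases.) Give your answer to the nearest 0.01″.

At latitude -30.4281°, cos φ = 0.862265.
One radian of longitude at latitude φ spans R cos φ, so Δλ = ΔE / (R cos φ) = 17.0 / (6370000 × 0.862265) = 3.0951e-06 rad = 0.638″.

Δλ = 0.64″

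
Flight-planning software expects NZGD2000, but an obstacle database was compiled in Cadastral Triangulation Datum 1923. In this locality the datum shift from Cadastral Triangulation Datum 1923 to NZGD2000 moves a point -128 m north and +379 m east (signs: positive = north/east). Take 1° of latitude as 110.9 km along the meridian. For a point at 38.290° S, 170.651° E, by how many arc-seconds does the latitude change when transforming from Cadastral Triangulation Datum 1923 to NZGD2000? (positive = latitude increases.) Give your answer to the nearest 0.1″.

1° of latitude = 110.9 km, so Δφ = -128.0 / 110900 = -0.0011542° = -4.155″.

Δφ = -4.2″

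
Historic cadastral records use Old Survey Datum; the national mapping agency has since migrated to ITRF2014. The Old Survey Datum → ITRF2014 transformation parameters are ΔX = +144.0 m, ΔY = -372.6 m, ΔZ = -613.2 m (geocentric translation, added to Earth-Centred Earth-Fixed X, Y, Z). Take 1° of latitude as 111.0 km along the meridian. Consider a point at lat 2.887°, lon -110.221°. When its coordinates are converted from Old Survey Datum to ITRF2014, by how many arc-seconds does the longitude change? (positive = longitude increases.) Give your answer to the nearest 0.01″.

Δλ = 8.57″

sin φ = 0.050366, cos φ = 0.998731, sin λ = -0.938366, cos λ = -0.345642.
East component: ΔE = −sin λ·ΔX + cos λ·ΔY = −(-0.938366)(144.0) + (-0.345642)(-372.6) = 263.91 m.
1° of latitude spans 111000 m; at latitude φ, 1° of longitude spans that × cos φ = 110859.1 m, so Δλ = 263.91 / 110859.1 × 3600 = 8.570″.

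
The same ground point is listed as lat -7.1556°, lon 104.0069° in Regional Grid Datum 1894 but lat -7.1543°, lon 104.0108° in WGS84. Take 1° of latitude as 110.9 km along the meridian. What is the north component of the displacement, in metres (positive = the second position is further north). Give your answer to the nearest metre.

ΔN = 144 m

Δφ = -7.1543° − -7.1556° = +0.0013°; Δλ = 104.0108° − 104.0069° = +0.0039°.
ΔN = Δφ × 110900 = 144.2 m; ΔE = Δλ × 110900 × cos(-7.1556°) = +0.0039 × 110900 × 0.992212 = 429.1 m.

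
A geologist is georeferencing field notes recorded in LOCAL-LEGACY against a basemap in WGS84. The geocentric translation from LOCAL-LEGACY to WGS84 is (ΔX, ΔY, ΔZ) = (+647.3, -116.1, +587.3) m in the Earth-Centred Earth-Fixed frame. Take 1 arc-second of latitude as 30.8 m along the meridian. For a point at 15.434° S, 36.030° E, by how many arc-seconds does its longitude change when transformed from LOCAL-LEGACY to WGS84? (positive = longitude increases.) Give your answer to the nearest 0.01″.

sin φ = -0.266128, cos φ = 0.963938, sin λ = 0.588209, cos λ = 0.808709.
East component: ΔE = −sin λ·ΔX + cos λ·ΔY = −(0.588209)(647.3) + (0.808709)(-116.1) = -474.64 m.
1° of latitude spans 3600 × 30.80 = 110880 m; at latitude φ, 1° of longitude spans that × cos φ = 106881.4 m, so Δλ = -474.64 / 106881.4 × 3600 = -15.987″.

Δλ = -15.99″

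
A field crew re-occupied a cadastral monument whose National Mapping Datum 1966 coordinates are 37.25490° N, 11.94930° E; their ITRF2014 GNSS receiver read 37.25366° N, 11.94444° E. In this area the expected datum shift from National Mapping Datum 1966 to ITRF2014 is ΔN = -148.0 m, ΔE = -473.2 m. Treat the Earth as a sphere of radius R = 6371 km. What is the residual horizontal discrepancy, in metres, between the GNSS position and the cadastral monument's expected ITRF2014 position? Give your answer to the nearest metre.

Observed coordinate differences: Δφ = -0.00124°, Δλ = -0.00486°.
Converting to metres (1° lat = 111195 m, cos φ = 0.795950): observed ΔN = -137.9 m, observed ΔE = -430.1 m.
Subtracting the expected shift leaves a residual of -137.9 − (-148.0) = 10.1 m north and -430.1 − (-473.2) = 43.1 m east.
Residual distance = √(10.1² + 43.1²) = 44.2 m.

44 m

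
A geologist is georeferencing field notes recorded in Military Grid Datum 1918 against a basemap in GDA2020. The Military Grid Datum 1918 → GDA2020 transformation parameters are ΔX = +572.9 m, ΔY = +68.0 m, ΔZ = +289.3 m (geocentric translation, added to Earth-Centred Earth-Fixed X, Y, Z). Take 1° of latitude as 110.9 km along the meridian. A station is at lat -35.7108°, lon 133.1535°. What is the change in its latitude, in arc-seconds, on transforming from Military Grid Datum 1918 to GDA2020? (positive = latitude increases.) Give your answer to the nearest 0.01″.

Δφ = 1.14″

sin φ = -0.583694, cos φ = 0.811974, sin λ = 0.729524, cos λ = -0.683955.
North component: ΔN = −sin φ cos λ·ΔX − sin φ sin λ·ΔY + cos φ·ΔZ = −(-0.583694)(-0.683955)(572.9) − (-0.583694)(0.729524)(68.0) + (0.811974)(289.3) = 35.15 m.
1° of latitude spans 110900 m, so Δφ = 35.15 / 110900 × 3600 = 1.141″.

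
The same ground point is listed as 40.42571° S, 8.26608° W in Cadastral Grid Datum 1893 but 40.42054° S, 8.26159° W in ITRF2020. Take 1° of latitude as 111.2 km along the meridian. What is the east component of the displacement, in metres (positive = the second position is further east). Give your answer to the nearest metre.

Δφ = -40.42054° − -40.42571° = +0.00517°; Δλ = -8.26159° − -8.26608° = +0.00449°.
ΔN = Δφ × 111200 = 574.9 m; ΔE = Δλ × 111200 × cos(-40.42571°) = +0.00449 × 111200 × 0.761247 = 380.1 m.

ΔE = 380 m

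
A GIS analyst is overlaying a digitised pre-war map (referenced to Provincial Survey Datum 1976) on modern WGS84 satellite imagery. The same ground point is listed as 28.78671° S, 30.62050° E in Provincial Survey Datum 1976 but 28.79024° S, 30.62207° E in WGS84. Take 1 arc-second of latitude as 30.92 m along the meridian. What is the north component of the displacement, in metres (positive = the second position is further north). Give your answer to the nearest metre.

ΔN = -393 m

Δφ = -28.79024° − -28.78671° = -0.00353°; Δλ = 30.62207° − 30.62050° = +0.00157°.
1° of latitude = 3600 × 30.92 = 111312 m.
ΔN = Δφ × 111312 = -392.9 m; ΔE = Δλ × 111312 × cos(-28.78671°) = +0.00157 × 111312 × 0.876418 = 153.2 m.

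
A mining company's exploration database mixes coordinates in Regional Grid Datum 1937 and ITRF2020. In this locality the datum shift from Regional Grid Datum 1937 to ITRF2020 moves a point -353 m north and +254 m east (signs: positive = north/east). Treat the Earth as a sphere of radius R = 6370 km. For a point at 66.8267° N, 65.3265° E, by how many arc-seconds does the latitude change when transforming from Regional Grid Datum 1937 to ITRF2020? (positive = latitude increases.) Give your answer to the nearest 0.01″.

On a sphere of radius R, 1 rad of latitude = R, so Δφ = ΔN / R = -353.0 / 6370000 = -5.5416e-05 rad = -11.430″.

Δφ = -11.43″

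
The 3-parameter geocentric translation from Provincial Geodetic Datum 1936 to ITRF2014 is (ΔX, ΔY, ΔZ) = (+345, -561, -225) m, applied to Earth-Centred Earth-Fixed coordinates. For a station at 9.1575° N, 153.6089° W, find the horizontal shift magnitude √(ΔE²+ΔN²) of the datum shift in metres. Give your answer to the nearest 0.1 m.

The local east axis at (φ, λ) is (−sin λ, cos λ, 0), so ΔE = −sin(-153.6089°)·345 + cos(-153.6089°)·(-561) = 655.88 m.
The local north axis is (−sin φ cos λ, −sin φ sin λ, cos φ), giving ΔN = 49.184 − 39.686 − 222.132 = -212.63 m.
Horizontal magnitude = √(ΔE² + ΔN²) = √(655.88² + (-212.63)²) = 689.49 m.

689.5 m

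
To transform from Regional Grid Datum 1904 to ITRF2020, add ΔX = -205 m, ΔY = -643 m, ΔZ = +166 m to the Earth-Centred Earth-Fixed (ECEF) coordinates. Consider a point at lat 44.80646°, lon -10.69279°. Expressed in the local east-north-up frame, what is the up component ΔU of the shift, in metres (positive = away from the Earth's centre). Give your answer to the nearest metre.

At φ = 44.80646°, λ = -10.69279°: sin φ = 0.704714, cos φ = 0.709491, sin λ = -0.185543, cos λ = 0.982636.
ΔU = cos φ cos λ·ΔX + cos φ sin λ·ΔY + sin φ·ΔZ = (0.709491)(0.982636)(-205) + (0.709491)(-0.185543)(-643) + (0.704714)(166) = 58.71 m.

ΔU = 59 m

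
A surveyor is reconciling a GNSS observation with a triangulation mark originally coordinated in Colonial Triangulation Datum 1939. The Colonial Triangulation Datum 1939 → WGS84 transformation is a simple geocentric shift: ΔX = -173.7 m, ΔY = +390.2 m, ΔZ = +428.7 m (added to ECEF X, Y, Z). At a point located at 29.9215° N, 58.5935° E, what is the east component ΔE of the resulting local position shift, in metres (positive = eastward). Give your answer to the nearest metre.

ΔE = 352 m

The local east axis at (φ, λ) is (−sin λ, cos λ, 0), so ΔE = −sin(58.5935°)·(-173.7) + cos(58.5935°)·390.2 = 351.59 m.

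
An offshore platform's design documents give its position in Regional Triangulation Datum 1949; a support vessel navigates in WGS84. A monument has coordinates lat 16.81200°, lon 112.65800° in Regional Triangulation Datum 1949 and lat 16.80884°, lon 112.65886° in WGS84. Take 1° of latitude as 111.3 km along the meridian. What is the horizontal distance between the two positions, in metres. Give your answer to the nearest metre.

363 m

Δφ = 16.80884° − 16.81200° = -0.00316°; Δλ = 112.65886° − 112.65800° = +0.00086°.
ΔN = Δφ × 111300 = -351.7 m; ΔE = Δλ × 111300 × cos(16.81200°) = +0.00086 × 111300 × 0.957259 = 91.6 m.
Distance = √(ΔE² + ΔN²) = √(91.6² + (-351.7)²) = 363.4 m.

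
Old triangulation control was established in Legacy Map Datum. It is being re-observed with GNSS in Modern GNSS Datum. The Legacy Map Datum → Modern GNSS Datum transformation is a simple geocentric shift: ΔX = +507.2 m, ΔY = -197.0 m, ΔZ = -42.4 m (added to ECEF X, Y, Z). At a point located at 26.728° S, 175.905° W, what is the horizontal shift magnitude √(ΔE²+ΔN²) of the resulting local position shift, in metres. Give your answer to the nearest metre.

The local east axis at (φ, λ) is (−sin λ, cos λ, 0), so ΔE = −sin(-175.905°)·507.2 + cos(-175.905°)·(-197.0) = 232.72 m.
The local north axis is (−sin φ cos λ, −sin φ sin λ, cos φ), giving ΔN = -227.534 + 6.327 − 37.870 = -259.08 m.
Horizontal magnitude = √(ΔE² + ΔN²) = √(232.72² + (-259.08)²) = 348.25 m.

348 m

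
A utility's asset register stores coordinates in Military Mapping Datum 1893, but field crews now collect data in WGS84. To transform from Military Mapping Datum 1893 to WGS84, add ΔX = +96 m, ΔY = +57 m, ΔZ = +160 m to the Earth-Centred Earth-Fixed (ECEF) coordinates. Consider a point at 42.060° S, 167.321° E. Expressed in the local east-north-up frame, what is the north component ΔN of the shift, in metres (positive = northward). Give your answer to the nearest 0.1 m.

At φ = -42.060°, λ = 167.321°: sin φ = -0.669908, cos φ = 0.742444, sin λ = 0.219489, cos λ = -0.975615.
ΔN = −sin φ cos λ·ΔX − sin φ sin λ·ΔY + cos φ·ΔZ = −(-0.669908)(-0.975615)(96) − (-0.669908)(0.219489)(57) + (0.742444)(160) = 64.43 m.

ΔN = 64.4 m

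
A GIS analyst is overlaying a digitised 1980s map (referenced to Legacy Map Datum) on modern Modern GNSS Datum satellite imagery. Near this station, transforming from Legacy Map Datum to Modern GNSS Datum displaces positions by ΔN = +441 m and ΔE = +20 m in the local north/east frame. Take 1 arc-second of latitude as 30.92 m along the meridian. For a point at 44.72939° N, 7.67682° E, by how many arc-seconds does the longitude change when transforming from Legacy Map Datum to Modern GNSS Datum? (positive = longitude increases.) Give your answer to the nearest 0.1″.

Δλ = 0.9″

At latitude 44.72939°, cos φ = 0.710439.
1″ of longitude at this latitude = 30.92 × cos φ = 21.9668 m, so Δλ = 20.0 / 21.9668 = 0.910″.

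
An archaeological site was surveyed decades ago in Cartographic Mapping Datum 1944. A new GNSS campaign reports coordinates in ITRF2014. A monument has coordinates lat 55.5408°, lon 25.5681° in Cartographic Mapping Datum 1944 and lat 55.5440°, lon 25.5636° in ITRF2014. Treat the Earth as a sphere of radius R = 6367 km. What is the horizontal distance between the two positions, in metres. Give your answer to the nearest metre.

454 m

Δφ = 55.5440° − 55.5408° = +0.0032°; Δλ = 25.5636° − 25.5681° = -0.0045°.
1° along a meridian = πR/180 = 111125 m.
ΔN = Δφ × 111125 = 355.6 m; ΔE = Δλ × 111125 × cos(55.5408°) = -0.0045 × 111125 × 0.565819 = -282.9 m.
Distance = √(ΔE² + ΔN²) = √((-282.9)² + 355.6²) = 454.4 m.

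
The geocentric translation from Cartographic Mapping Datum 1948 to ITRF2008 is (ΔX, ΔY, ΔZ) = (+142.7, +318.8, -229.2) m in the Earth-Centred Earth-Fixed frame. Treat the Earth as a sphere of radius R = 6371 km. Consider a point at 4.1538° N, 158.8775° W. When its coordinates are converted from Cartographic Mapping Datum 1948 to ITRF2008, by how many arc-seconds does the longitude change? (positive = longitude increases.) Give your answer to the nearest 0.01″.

Δλ = -7.98″

sin φ = 0.072434, cos φ = 0.997373, sin λ = -0.360363, cos λ = -0.932812.
East component: ΔE = −sin λ·ΔX + cos λ·ΔY = −(-0.360363)(142.7) + (-0.932812)(318.8) = -245.96 m.
1° of latitude spans πR/180 = 111195 m; at latitude φ, 1° of longitude spans that × cos φ = 110902.8 m, so Δλ = -245.96 / 110902.8 × 3600 = -7.984″.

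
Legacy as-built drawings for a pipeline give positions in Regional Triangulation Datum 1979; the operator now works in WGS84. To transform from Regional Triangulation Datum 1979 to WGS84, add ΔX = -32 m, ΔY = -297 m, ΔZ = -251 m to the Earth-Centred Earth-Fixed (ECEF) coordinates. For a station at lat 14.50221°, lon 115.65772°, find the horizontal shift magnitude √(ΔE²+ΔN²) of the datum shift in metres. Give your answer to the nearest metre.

The local east axis at (φ, λ) is (−sin λ, cos λ, 0), so ΔE = −sin(115.65772°)·(-32) + cos(115.65772°)·(-297) = 157.44 m.
The local north axis is (−sin φ cos λ, −sin φ sin λ, cos φ), giving ΔN = -3.470 + 67.040 − 243.003 = -179.43 m.
Horizontal magnitude = √(ΔE² + ΔN²) = √(157.44² + (-179.43)²) = 238.71 m.

239 m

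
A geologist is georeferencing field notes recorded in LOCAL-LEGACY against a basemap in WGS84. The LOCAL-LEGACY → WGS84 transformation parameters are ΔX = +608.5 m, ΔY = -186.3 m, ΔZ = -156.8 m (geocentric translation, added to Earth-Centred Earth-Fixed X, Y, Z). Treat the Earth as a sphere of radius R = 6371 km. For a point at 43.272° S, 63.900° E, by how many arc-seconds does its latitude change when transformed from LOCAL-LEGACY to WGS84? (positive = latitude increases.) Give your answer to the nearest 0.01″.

sin φ = -0.685463, cos φ = 0.728108, sin λ = 0.898028, cos λ = 0.439939.
North component: ΔN = −sin φ cos λ·ΔX − sin φ sin λ·ΔY + cos φ·ΔZ = −(-0.685463)(0.439939)(608.5) − (-0.685463)(0.898028)(-186.3) + (0.728108)(-156.8) = -45.35 m.
1° of latitude spans πR/180 = 111195 m, so Δφ = -45.35 / 111195 × 3600 = -1.468″.

Δφ = -1.47″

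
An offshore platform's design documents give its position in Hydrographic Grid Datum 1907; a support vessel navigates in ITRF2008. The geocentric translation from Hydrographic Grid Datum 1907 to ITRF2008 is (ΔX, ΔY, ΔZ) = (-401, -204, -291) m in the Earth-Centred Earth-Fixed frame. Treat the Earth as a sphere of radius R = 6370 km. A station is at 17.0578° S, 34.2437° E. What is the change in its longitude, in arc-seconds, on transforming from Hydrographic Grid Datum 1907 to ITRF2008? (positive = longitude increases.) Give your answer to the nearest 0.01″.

Δλ = 1.93″

sin φ = -0.293336, cos φ = 0.956009, sin λ = 0.562714, cos λ = 0.826652.
East component: ΔE = −sin λ·ΔX + cos λ·ΔY = −(0.562714)(-401) + (0.826652)(-204) = 57.01 m.
1° of latitude spans πR/180 = 111177 m; at latitude φ, 1° of longitude spans that × cos φ = 106286.7 m, so Δλ = 57.01 / 106286.7 × 3600 = 1.931″.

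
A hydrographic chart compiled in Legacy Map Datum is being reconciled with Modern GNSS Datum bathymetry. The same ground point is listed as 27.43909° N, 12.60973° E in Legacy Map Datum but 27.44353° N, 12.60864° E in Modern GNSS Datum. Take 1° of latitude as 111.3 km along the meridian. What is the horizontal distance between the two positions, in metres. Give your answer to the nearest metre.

506 m

Δφ = 27.44353° − 27.43909° = +0.00444°; Δλ = 12.60864° − 12.60973° = -0.00109°.
ΔN = Δφ × 111300 = 494.2 m; ΔE = Δλ × 111300 × cos(27.43909°) = -0.00109 × 111300 × 0.887501 = -107.7 m.
Distance = √(ΔE² + ΔN²) = √((-107.7)² + 494.2²) = 505.8 m.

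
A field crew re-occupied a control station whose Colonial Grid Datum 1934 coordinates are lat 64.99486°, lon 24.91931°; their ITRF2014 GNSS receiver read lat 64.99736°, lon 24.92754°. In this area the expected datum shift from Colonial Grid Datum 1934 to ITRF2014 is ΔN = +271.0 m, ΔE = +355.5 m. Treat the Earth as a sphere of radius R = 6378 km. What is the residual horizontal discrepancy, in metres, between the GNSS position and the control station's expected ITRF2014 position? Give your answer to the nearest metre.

33 m

Observed coordinate differences: Δφ = +0.00250°, Δλ = +0.00823°.
Converting to metres (1° lat = 111317 m, cos φ = 0.422700): observed ΔN = 278.3 m, observed ΔE = 387.3 m.
Subtracting the expected shift leaves a residual of 278.3 − (271.0) = 7.3 m north and 387.3 − (355.5) = 31.8 m east.
Residual distance = √(7.3² + 31.8²) = 32.6 m.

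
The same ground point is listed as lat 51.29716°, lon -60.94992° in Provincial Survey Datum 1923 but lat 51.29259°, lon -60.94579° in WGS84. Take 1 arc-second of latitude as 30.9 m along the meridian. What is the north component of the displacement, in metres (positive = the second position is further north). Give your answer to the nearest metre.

Δφ = 51.29259° − 51.29716° = -0.00457°; Δλ = -60.94579° − -60.94992° = +0.00413°.
1° of latitude = 3600 × 30.90 = 111240 m.
ΔN = Δφ × 111240 = -508.4 m; ΔE = Δλ × 111240 × cos(51.29716°) = +0.00413 × 111240 × 0.625281 = 287.3 m.

ΔN = -508 m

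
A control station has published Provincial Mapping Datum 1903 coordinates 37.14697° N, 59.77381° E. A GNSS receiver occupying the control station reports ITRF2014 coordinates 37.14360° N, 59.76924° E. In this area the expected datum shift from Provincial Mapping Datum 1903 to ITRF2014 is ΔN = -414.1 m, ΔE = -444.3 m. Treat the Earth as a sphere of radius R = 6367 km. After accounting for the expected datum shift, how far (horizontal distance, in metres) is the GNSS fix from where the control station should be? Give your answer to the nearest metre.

Observed coordinate differences: Δφ = -0.00337°, Δλ = -0.00457°.
Converting to metres (1° lat = 111125 m, cos φ = 0.797089): observed ΔN = -374.5 m, observed ΔE = -404.8 m.
Subtracting the expected shift leaves a residual of -374.5 − (-414.1) = 39.6 m north and -404.8 − (-444.3) = 39.5 m east.
Residual distance = √(39.6² + 39.5²) = 55.9 m.

56 m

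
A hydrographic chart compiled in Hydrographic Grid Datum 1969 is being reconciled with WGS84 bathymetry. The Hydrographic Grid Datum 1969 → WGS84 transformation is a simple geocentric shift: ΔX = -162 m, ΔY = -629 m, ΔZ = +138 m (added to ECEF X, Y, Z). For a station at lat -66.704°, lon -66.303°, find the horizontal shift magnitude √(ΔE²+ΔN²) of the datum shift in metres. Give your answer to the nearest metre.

At φ = -66.704°, λ = -66.303°: sin φ = -0.918474, cos φ = 0.395481, sin λ = -0.915684, cos λ = 0.401900.
ΔE = −sin λ·ΔX + cos λ·ΔY = −(-0.915684)·(-162) + (0.401900)·(-629) = -401.14 m.
ΔN = −sin φ cos λ·ΔX − sin φ sin λ·ΔY + cos φ·ΔZ = −(-0.918474)(0.401900)(-162) − (-0.918474)(-0.915684)(-629) + (0.395481)(138) = 523.79 m.
Horizontal magnitude = √(ΔE² + ΔN²) = √((-401.14)² + 523.79²) = 659.74 m.

660 m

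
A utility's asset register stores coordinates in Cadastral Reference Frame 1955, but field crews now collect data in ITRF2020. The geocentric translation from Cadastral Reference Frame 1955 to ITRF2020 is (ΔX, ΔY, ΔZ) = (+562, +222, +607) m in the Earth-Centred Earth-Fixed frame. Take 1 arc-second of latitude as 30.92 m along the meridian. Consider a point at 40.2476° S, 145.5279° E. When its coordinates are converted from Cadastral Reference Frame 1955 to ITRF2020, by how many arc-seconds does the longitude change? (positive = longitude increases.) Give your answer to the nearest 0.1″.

sin φ = -0.646092, cos φ = 0.763260, sin λ = 0.566005, cos λ = -0.824402.
East component: ΔE = −sin λ·ΔX + cos λ·ΔY = −(0.566005)(562) + (-0.824402)(222) = -501.11 m.
1° of latitude spans 3600 × 30.92 = 111312 m; at latitude φ, 1° of longitude spans that × cos φ = 84959.9 m, so Δλ = -501.11 / 84959.9 × 3600 = -21.234″.

Δλ = -21.2″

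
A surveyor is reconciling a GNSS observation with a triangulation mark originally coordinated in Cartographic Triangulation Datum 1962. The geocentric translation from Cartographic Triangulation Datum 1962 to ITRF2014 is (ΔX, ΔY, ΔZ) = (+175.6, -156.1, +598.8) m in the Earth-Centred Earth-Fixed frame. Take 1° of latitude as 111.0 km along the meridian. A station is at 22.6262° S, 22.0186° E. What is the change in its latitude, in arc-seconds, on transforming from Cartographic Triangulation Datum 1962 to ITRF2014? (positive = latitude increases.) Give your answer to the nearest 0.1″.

sin φ = -0.384717, cos φ = 0.923034, sin λ = 0.374908, cos λ = 0.927062.
North component: ΔN = −sin φ cos λ·ΔX − sin φ sin λ·ΔY + cos φ·ΔZ = −(-0.384717)(0.927062)(175.6) − (-0.384717)(0.374908)(-156.1) + (0.923034)(598.8) = 592.83 m.
1° of latitude spans 111000 m, so Δφ = 592.83 / 111000 × 3600 = 19.227″.

Δφ = 19.2″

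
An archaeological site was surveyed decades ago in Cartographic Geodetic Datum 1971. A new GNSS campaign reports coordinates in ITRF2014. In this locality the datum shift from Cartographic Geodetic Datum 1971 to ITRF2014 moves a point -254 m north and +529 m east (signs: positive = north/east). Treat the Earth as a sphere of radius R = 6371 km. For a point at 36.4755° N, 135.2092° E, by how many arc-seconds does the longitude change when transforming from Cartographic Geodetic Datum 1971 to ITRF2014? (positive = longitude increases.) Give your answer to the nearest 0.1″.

Δλ = 21.3″

At latitude 36.4755°, cos φ = 0.804111.
One radian of longitude at latitude φ spans R cos φ, so Δλ = ΔE / (R cos φ) = 529.0 / (6371000 × 0.804111) = 1.0326e-04 rad = 21.299″.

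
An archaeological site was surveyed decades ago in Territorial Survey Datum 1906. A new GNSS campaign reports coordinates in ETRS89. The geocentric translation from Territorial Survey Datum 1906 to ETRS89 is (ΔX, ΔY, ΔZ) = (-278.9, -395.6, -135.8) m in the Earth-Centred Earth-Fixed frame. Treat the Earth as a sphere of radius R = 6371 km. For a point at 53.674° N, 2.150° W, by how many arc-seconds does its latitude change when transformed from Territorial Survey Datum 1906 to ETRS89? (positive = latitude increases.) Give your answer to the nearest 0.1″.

sin φ = 0.805660, cos φ = 0.592379, sin λ = -0.037516, cos λ = 0.999296.
North component: ΔN = −sin φ cos λ·ΔX − sin φ sin λ·ΔY + cos φ·ΔZ = −(0.805660)(0.999296)(-278.9) − (0.805660)(-0.037516)(-395.6) + (0.592379)(-135.8) = 132.14 m.
1° of latitude spans πR/180 = 111195 m, so Δφ = 132.14 / 111195 × 3600 = 4.278″.

Δφ = 4.3″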